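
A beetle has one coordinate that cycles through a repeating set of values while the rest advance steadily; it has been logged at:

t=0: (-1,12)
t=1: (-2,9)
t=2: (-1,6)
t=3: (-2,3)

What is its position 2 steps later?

The first coordinate repeats the cycle [-1, -2] with period 2; step 5 mod 2 = 1, giving -2.
The second coordinate changes by -3 each step, so at step 5 it is 12 + 5·(-3) = -3.

(-2,-3)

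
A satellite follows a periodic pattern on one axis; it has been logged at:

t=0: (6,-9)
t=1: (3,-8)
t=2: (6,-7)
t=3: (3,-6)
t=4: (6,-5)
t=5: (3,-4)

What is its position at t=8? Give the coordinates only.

First: cycles through 6, 3 every 2 steps. Step 8 lands at position 0 of the cycle → 6.
Second: linear, +1 per step → -1 at step 8.

(6,-1)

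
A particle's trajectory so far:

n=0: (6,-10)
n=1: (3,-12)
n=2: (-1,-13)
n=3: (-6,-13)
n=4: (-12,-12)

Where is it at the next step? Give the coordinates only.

(-19,-10)

First differences are (-3,-2), (-4,-1), (-5,+0), (-6,+1); their common second difference is (-1,+1) (constant acceleration).
step 5: (-12,-12) + (-7,+2) → (-19,-10)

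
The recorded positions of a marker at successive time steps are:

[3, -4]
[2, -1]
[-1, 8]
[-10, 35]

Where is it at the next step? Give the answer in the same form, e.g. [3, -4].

[-37, 116]

Step-to-step displacements: [-1, +3], [-3, +9], [-9, +27]; each is 3× the previous.
step 4: [-10, 35] + [-27, +81] → [-37, 116]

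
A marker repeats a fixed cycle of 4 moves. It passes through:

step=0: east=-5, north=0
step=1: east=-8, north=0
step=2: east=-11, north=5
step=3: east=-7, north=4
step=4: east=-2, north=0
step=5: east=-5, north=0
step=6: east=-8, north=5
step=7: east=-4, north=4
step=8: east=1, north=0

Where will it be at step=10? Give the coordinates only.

east=-5, north=5

Differencing gives (-3,+0), (-3,+5), (+4,-1), (+5,-4), (-3,+0), (-3,+5), (+4,-1), (+5,-4). This is the pattern (-3,+0), (-3,+5), (+4,-1), (+5,-4) repeated.
step 9: apply (-3,+0) → east=-2, north=0
step 10: apply (-3,+5) → east=-5, north=5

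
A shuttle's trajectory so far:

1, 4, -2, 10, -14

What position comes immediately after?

The jumps are +3, -6, +12, -24 — a geometric progression with ratio -2.
step 5: -14 + 48 → 34

34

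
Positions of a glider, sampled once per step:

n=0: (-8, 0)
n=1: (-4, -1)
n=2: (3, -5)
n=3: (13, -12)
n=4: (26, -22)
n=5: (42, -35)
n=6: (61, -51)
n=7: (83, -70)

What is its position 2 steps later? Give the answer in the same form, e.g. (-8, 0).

First differences are (+4, -1), (+7, -4), (+10, -7), (+13, -10), (+16, -13), (+19, -16), (+22, -19); their common second difference is (+3, -3) (constant acceleration).
step 8: (83, -70) + (+25, -22) → (108, -92)
step 9: (108, -92) + (+28, -25) → (136, -117)

(136, -117)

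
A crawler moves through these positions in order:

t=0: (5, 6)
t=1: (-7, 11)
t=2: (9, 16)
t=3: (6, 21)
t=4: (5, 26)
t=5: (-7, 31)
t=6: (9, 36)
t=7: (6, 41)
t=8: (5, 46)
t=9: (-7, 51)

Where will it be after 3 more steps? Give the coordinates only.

The first coordinate repeats the cycle [5, -7, 9, 6] with period 4; step 12 mod 4 = 0, giving 5.
The second coordinate changes by +5 each step, so at step 12 it is 6 + 12·(5) = 66.

(5, 66)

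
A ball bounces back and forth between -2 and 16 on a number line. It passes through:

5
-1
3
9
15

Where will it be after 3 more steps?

The value reflects between -2 and 16, moving 6 per step.
  step 5: 15 → 11
  step 6: 11 → 5
  step 7: 5 → -1

-1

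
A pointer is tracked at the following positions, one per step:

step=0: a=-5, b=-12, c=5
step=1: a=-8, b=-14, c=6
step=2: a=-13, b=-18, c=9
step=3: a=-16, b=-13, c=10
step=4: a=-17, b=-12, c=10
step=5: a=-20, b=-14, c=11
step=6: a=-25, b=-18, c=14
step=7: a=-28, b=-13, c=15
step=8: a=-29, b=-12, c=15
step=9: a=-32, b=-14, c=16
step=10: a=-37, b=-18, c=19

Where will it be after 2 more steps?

Step-to-step displacements: (-3,-2,+1), (-5,-4,+3), (-3,+5,+1), (-1,+1,+0), (-3,-2,+1), (-5,-4,+3), (-3,+5,+1), (-1,+1,+0), (-3,-2,+1), (-5,-4,+3) — a repeating cycle of length 4.
step 11: apply (-3,+5,+1) → a=-40, b=-13, c=20
step 12: apply (-1,+1,+0) → a=-41, b=-12, c=20

a=-41, b=-12, c=20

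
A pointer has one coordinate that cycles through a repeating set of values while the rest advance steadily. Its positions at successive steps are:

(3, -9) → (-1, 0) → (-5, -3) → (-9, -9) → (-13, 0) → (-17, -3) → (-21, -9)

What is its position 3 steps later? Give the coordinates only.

(-33, -9)

The first coordinate changes by -4 each step, so at step 9 it is 3 + 9·(-4) = -33.
The second coordinate repeats the cycle [-9, 0, -3] with period 3; step 9 mod 3 = 0, giving -9.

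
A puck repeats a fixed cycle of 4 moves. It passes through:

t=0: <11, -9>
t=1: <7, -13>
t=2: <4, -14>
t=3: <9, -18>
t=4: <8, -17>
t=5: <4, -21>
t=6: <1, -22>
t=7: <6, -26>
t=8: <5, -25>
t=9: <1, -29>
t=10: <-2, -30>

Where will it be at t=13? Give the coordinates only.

<-2, -37>

Differencing gives <-4, -4>, <-3, -1>, <+5, -4>, <-1, +1>, <-4, -4>, <-3, -1>, <+5, -4>, <-1, +1>, <-4, -4>, <-3, -1>. This is the pattern <-4, -4>, <-3, -1>, <+5, -4>, <-1, +1> repeated.
step 11: apply <+5, -4> → <3, -34>
step 12: apply <-1, +1> → <2, -33>
step 13: apply <-4, -4> → <-2, -37>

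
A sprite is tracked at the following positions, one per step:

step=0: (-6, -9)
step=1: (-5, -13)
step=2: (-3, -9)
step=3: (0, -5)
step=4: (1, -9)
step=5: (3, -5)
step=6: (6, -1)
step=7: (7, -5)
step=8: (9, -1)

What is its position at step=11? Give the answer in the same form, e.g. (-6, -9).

(15, 3)

The moves between consecutive positions are (+1, -4), (+2, +4), (+3, +4), (+1, -4), (+2, +4), (+3, +4), (+1, -4), (+2, +4); they repeat the 3-cycle [(+1, -4), (+2, +4), (+3, +4)].
step 9: apply (+3, +4) → (12, 3)
step 10: apply (+1, -4) → (13, -1)
step 11: apply (+2, +4) → (15, 3)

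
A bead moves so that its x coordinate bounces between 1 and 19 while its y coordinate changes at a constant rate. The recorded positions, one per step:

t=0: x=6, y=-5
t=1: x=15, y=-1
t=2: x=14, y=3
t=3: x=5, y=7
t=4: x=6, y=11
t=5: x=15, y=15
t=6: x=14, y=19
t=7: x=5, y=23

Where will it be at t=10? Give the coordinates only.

x=14, y=35

The x coordinate reflects between 1 and 19, moving 9 per step.
  step 8: 5 → 6
  step 9: 6 → 15
  step 10: 15 → 14
The y coordinate changes by +4 each step: at step 10 it is 35.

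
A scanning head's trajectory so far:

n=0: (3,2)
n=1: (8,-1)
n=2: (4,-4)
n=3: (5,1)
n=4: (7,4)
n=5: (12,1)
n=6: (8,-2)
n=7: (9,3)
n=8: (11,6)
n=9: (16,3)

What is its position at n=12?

The moves between consecutive positions are (+5,-3), (-4,-3), (+1,+5), (+2,+3), (+5,-3), (-4,-3), (+1,+5), (+2,+3), (+5,-3); they repeat the 4-cycle [(+5,-3), (-4,-3), (+1,+5), (+2,+3)].
step 10: apply (-4,-3) → (12,0)
step 11: apply (+1,+5) → (13,5)
step 12: apply (+2,+3) → (15,8)

(15,8)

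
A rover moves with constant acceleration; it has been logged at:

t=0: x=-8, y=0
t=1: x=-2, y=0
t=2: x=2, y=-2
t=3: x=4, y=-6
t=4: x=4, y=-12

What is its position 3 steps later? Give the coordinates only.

x=-8, y=-42

Taking differences between consecutive positions: (+6,+0), (+4,-2), (+2,-4), (+0,-6). These grow by (-2,-2) each step.
step 5: x=4, y=-12 + (-2,-8) → x=2, y=-20
step 6: x=2, y=-20 + (-4,-10) → x=-2, y=-30
step 7: x=-2, y=-30 + (-6,-12) → x=-8, y=-42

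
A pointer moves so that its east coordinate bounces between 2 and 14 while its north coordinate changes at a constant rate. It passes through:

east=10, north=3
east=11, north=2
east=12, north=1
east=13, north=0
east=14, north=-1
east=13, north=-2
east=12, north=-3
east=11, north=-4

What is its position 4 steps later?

east=7, north=-8

The east coordinate travels 1 per step and bounces off the walls at 2 and 14.
  step 8: 11 → 10
  step 9: 10 → 9
  step 10: 9 → 8
  step 11: 8 → 7
The north coordinate changes by -1 each step: at step 11 it is -8.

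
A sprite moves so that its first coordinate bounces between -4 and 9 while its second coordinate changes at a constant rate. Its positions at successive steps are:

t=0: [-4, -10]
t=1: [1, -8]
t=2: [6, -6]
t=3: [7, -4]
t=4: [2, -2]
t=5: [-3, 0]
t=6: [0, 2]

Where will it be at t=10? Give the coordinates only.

The first coordinate reflects between -4 and 9, moving 5 per step.
  step 7: 0 → 5
  step 8: 5 → 8
  step 9: 8 → 3
  step 10: 3 → -2
The second coordinate changes by +2 each step: at step 10 it is 10.

[-2, 10]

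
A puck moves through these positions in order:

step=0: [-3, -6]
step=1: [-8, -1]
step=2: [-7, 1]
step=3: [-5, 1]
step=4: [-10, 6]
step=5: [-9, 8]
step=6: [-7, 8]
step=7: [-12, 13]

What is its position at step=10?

The moves between consecutive positions are [-5, +5], [+1, +2], [+2, +0], [-5, +5], [+1, +2], [+2, +0], [-5, +5]; they repeat the 3-cycle [[-5, +5], [+1, +2], [+2, +0]].
step 8: apply [+1, +2] → [-11, 15]
step 9: apply [+2, +0] → [-9, 15]
step 10: apply [-5, +5] → [-14, 20]

[-14, 20]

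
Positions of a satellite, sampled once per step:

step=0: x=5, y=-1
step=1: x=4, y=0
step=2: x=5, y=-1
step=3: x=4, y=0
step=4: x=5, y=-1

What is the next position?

Step-to-step displacements: (-1,+1), (+1,-1), (-1,+1), (+1,-1); each is -1× the previous.
step 5: x=5, y=-1 + (-1,+1) → x=4, y=0

x=4, y=0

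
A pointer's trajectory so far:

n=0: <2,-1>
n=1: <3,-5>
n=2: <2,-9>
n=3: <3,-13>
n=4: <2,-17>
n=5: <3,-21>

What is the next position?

<2,-25>

First: cycles through 2, 3 every 2 steps. Step 6 lands at position 0 of the cycle → 2.
Second: linear, -4 per step → -25 at step 6.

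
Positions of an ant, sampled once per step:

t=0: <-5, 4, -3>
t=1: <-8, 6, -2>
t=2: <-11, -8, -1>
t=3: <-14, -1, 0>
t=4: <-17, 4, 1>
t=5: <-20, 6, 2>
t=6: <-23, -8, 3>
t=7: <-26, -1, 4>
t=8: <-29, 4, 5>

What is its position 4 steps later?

<-41, 4, 9>

First: linear, -3 per step → -41 at step 12.
Second: cycles through 4, 6, -8, -1 every 4 steps. Step 12 lands at position 0 of the cycle → 4.
Third: linear, +1 per step → 9 at step 12.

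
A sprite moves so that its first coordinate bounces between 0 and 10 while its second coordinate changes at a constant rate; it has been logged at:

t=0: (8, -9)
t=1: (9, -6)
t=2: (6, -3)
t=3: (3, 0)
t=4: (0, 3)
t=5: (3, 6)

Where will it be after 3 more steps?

The first coordinate travels 3 per step and bounces off the walls at 0 and 10.
  step 6: 3 → 6
  step 7: 6 → 9
  step 8: 9 → 8
The second coordinate changes by +3 each step: at step 8 it is 15.

(8, 15)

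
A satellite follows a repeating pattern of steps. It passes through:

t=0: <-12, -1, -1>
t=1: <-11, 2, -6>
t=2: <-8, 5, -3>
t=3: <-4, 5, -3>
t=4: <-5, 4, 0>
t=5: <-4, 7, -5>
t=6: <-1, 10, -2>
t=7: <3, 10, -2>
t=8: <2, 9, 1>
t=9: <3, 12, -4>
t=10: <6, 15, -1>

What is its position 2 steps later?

<9, 14, 2>

Differencing gives <+1, +3, -5>, <+3, +3, +3>, <+4, +0, +0>, <-1, -1, +3>, <+1, +3, -5>, <+3, +3, +3>, <+4, +0, +0>, <-1, -1, +3>, <+1, +3, -5>, <+3, +3, +3>. This is the pattern <+1, +3, -5>, <+3, +3, +3>, <+4, +0, +0>, <-1, -1, +3> repeated.
step 11: apply <+4, +0, +0> → <10, 15, -1>
step 12: apply <-1, -1, +3> → <9, 14, 2>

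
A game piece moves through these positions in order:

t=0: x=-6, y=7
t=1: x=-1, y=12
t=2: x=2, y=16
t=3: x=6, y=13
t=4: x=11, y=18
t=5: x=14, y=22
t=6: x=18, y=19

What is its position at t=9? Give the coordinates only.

x=30, y=25

Differencing gives (+5, +5), (+3, +4), (+4, -3), (+5, +5), (+3, +4), (+4, -3). This is the pattern (+5, +5), (+3, +4), (+4, -3) repeated.
step 7: apply (+5, +5) → x=23, y=24
step 8: apply (+3, +4) → x=26, y=28
step 9: apply (+4, -3) → x=30, y=25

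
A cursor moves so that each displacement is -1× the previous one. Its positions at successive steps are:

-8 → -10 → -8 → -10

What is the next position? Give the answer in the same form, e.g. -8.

-8

Step-to-step displacements: -2, +2, -2; each is -1× the previous.
step 4: -10 + 2 → -8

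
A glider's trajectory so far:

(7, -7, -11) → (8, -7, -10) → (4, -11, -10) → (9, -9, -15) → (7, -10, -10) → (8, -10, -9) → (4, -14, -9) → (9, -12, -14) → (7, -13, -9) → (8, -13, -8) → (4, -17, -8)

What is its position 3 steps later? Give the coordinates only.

(8, -16, -7)

Differencing gives (+1, +0, +1), (-4, -4, +0), (+5, +2, -5), (-2, -1, +5), (+1, +0, +1), (-4, -4, +0), (+5, +2, -5), (-2, -1, +5), (+1, +0, +1), (-4, -4, +0). This is the pattern (+1, +0, +1), (-4, -4, +0), (+5, +2, -5), (-2, -1, +5) repeated.
step 11: apply (+5, +2, -5) → (9, -15, -13)
step 12: apply (-2, -1, +5) → (7, -16, -8)
step 13: apply (+1, +0, +1) → (8, -16, -7)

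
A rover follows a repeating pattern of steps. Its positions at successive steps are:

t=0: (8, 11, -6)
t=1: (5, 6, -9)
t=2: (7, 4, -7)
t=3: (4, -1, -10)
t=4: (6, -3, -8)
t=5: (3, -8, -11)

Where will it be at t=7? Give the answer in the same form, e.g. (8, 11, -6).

Step-to-step displacements: (-3, -5, -3), (+2, -2, +2), (-3, -5, -3), (+2, -2, +2), (-3, -5, -3) — a repeating cycle of length 2.
step 6: apply (+2, -2, +2) → (5, -10, -9)
step 7: apply (-3, -5, -3) → (2, -15, -12)

(2, -15, -12)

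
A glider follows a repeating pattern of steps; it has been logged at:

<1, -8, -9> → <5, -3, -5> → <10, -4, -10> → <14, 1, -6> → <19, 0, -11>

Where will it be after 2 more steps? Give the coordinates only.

<28, 4, -12>

Step-to-step displacements: <+4, +5, +4>, <+5, -1, -5>, <+4, +5, +4>, <+5, -1, -5> — a repeating cycle of length 2.
step 5: apply <+4, +5, +4> → <23, 5, -7>
step 6: apply <+5, -1, -5> → <28, 4, -12>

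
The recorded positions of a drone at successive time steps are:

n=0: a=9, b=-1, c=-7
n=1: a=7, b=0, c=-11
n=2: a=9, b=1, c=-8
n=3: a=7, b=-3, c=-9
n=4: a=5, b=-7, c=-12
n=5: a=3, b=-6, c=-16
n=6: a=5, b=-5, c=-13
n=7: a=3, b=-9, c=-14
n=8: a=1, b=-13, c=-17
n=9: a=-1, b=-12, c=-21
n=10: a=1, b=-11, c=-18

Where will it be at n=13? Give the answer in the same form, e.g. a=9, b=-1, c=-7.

a=-5, b=-18, c=-26

The moves between consecutive positions are (-2,+1,-4), (+2,+1,+3), (-2,-4,-1), (-2,-4,-3), (-2,+1,-4), (+2,+1,+3), (-2,-4,-1), (-2,-4,-3), (-2,+1,-4), (+2,+1,+3); they repeat the 4-cycle [(-2,+1,-4), (+2,+1,+3), (-2,-4,-1), (-2,-4,-3)].
step 11: apply (-2,-4,-1) → a=-1, b=-15, c=-19
step 12: apply (-2,-4,-3) → a=-3, b=-19, c=-22
step 13: apply (-2,+1,-4) → a=-5, b=-18, c=-26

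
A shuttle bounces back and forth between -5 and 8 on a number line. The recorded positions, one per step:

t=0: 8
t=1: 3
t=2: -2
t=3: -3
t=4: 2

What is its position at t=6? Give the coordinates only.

The value reflects between -5 and 8, moving 5 per step.
  step 5: 2 → 7
  step 6: 7 → 4

4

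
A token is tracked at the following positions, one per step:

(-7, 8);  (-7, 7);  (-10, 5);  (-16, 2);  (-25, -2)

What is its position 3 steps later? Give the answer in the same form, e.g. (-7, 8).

(-70, -20)

Taking differences between consecutive positions: (+0, -1), (-3, -2), (-6, -3), (-9, -4). These grow by (-3, -1) each step.
step 5: (-25, -2) + (-12, -5) → (-37, -7)
step 6: (-37, -7) + (-15, -6) → (-52, -13)
step 7: (-52, -13) + (-18, -7) → (-70, -20)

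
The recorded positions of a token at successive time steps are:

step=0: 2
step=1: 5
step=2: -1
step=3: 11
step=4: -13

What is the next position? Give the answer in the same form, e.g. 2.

The jumps are +3, -6, +12, -24 — a geometric progression with ratio -2.
step 5: -13 + 48 → 35

35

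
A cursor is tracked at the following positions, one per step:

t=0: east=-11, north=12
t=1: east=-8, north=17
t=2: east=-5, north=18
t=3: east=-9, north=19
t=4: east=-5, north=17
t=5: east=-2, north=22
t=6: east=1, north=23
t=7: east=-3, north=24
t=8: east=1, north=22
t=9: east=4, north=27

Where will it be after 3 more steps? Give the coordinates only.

Differencing gives (+3,+5), (+3,+1), (-4,+1), (+4,-2), (+3,+5), (+3,+1), (-4,+1), (+4,-2), (+3,+5). This is the pattern (+3,+5), (+3,+1), (-4,+1), (+4,-2) repeated.
step 10: apply (+3,+1) → east=7, north=28
step 11: apply (-4,+1) → east=3, north=29
step 12: apply (+4,-2) → east=7, north=27

east=7, north=27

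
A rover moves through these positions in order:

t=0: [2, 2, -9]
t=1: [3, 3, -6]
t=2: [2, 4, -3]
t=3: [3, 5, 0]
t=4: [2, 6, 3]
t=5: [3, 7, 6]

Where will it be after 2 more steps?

The first coordinate repeats the cycle [2, 3] with period 2; step 7 mod 2 = 1, giving 3.
The second coordinate changes by +1 each step, so at step 7 it is 2 + 7·(1) = 9.
The third coordinate changes by +3 each step, so at step 7 it is -9 + 7·(3) = 12.

[3, 9, 12]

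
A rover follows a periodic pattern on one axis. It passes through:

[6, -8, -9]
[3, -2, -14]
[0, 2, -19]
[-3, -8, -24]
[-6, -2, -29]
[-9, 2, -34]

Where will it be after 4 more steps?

The first coordinate changes by -3 each step, so at step 9 it is 6 + 9·(-3) = -21.
The second coordinate repeats the cycle [-8, -2, 2] with period 3; step 9 mod 3 = 0, giving -8.
The third coordinate changes by -5 each step, so at step 9 it is -9 + 9·(-5) = -54.

[-21, -8, -54]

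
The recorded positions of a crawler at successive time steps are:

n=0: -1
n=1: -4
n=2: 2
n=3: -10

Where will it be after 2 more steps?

Consecutive displacements -3, +6, -12 scale by a factor of -2 each step.
step 4: -10 + 24 → 14
step 5: 14 − 48 → -34

-34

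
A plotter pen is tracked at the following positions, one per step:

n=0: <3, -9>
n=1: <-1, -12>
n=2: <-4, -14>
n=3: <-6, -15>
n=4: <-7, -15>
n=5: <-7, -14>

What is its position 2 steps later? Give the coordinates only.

Taking differences between consecutive positions: <-4, -3>, <-3, -2>, <-2, -1>, <-1, +0>, <+0, +1>. These grow by <+1, +1> each step.
step 6: <-7, -14> + <+1, +2> → <-6, -12>
step 7: <-6, -12> + <+2, +3> → <-4, -9>

<-4, -9>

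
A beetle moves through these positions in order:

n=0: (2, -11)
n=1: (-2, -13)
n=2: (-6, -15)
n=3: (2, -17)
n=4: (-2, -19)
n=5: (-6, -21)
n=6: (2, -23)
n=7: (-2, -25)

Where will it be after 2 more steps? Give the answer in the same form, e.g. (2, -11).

The first coordinate repeats the cycle [2, -2, -6] with period 3; step 9 mod 3 = 0, giving 2.
The second coordinate changes by -2 each step, so at step 9 it is -11 + 9·(-2) = -29.

(2, -29)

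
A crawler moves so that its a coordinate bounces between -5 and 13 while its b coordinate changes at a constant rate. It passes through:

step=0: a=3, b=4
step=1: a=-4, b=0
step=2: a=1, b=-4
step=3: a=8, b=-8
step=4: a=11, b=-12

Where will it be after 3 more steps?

The a coordinate reflects between -5 and 13, moving 7 per step.
  step 5: 11 → 4
  step 6: 4 → -3
  step 7: -3 → 0
The b coordinate changes by -4 each step: at step 7 it is -24.

a=0, b=-24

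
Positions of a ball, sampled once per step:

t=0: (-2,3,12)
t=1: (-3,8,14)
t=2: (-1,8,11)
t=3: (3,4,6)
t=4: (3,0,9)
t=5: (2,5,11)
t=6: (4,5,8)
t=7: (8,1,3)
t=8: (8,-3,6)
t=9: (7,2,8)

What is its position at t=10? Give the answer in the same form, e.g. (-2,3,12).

Differencing gives (-1,+5,+2), (+2,+0,-3), (+4,-4,-5), (+0,-4,+3), (-1,+5,+2), (+2,+0,-3), (+4,-4,-5), (+0,-4,+3), (-1,+5,+2). This is the pattern (-1,+5,+2), (+2,+0,-3), (+4,-4,-5), (+0,-4,+3) repeated.
step 10: apply (+2,+0,-3) → (9,2,5)

(9,2,5)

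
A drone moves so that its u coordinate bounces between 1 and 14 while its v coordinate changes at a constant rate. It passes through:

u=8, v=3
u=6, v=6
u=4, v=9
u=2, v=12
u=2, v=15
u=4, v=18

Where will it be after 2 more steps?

u=8, v=24

The u coordinate reflects between 1 and 14, moving 2 per step.
  step 6: 4 → 6
  step 7: 6 → 8
The v coordinate changes by +3 each step: at step 7 it is 24.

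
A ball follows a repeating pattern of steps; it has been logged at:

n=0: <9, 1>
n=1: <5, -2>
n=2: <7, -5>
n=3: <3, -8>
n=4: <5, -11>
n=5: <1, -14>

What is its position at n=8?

<1, -23>

The moves between consecutive positions are <-4, -3>, <+2, -3>, <-4, -3>, <+2, -3>, <-4, -3>; they repeat the 2-cycle [<-4, -3>, <+2, -3>].
step 6: apply <+2, -3> → <3, -17>
step 7: apply <-4, -3> → <-1, -20>
step 8: apply <+2, -3> → <1, -23>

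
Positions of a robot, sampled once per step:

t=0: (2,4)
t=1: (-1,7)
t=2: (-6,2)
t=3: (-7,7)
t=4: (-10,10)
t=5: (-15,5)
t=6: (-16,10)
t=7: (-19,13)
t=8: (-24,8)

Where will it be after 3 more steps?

(-33,11)

The moves between consecutive positions are (-3,+3), (-5,-5), (-1,+5), (-3,+3), (-5,-5), (-1,+5), (-3,+3), (-5,-5); they repeat the 3-cycle [(-3,+3), (-5,-5), (-1,+5)].
step 9: apply (-1,+5) → (-25,13)
step 10: apply (-3,+3) → (-28,16)
step 11: apply (-5,-5) → (-33,11)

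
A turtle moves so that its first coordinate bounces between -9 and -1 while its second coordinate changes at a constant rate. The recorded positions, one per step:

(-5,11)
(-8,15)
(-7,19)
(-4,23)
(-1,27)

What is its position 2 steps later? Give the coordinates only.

The first coordinate reflects between -9 and -1, moving 3 per step.
  step 5: -1 → -4
  step 6: -4 → -7
The second coordinate changes by +4 each step: at step 6 it is 35.

(-7,35)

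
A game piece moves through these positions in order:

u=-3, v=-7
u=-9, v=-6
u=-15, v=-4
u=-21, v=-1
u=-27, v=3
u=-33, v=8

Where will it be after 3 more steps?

u=-51, v=29

Successive displacements: (-6, +1), (-6, +2), (-6, +3), (-6, +4), (-6, +5) — each changes by (+0, +1).
step 6: u=-33, v=8 + (-6, +6) → u=-39, v=14
step 7: u=-39, v=14 + (-6, +7) → u=-45, v=21
step 8: u=-45, v=21 + (-6, +8) → u=-51, v=29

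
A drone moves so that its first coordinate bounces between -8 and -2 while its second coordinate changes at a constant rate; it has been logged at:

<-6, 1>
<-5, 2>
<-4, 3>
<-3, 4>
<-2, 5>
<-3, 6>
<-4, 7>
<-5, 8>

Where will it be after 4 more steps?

The first coordinate reflects between -8 and -2, moving 1 per step.
  step 8: -5 → -6
  step 9: -6 → -7
  step 10: -7 → -8
  step 11: -8 → -7
The second coordinate changes by +1 each step: at step 11 it is 12.

<-7, 12>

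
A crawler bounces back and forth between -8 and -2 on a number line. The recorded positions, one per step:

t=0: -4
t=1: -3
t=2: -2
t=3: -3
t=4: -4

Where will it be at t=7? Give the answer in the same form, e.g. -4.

The value travels 1 per step and bounces off the walls at -8 and -2.
  step 5: -4 → -5
  step 6: -5 → -6
  step 7: -6 → -7

-7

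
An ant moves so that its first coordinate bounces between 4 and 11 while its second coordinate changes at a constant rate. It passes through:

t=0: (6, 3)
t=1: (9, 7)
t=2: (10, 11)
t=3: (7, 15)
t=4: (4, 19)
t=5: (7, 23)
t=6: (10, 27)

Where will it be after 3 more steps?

The first coordinate travels 3 per step and bounces off the walls at 4 and 11.
  step 7: 10 → 9
  step 8: 9 → 6
  step 9: 6 → 5
The second coordinate changes by +4 each step: at step 9 it is 39.

(5, 39)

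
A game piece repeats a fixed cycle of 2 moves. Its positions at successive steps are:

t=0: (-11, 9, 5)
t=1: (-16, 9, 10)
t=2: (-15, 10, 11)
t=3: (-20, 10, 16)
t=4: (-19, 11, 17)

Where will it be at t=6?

(-23, 12, 23)

Differencing gives (-5, +0, +5), (+1, +1, +1), (-5, +0, +5), (+1, +1, +1). This is the pattern (-5, +0, +5), (+1, +1, +1) repeated.
step 5: apply (-5, +0, +5) → (-24, 11, 22)
step 6: apply (+1, +1, +1) → (-23, 12, 23)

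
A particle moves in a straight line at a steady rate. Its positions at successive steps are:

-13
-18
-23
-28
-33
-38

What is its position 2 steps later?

-48

Each step adds -5 to the position.
step 6: -38 − 5 → -43
step 7: -43 − 5 → -48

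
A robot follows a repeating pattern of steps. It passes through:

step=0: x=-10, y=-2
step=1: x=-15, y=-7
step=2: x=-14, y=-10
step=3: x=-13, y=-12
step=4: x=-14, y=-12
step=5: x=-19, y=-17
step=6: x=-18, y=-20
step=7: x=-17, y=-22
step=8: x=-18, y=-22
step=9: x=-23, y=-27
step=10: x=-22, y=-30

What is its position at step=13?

The moves between consecutive positions are (-5, -5), (+1, -3), (+1, -2), (-1, +0), (-5, -5), (+1, -3), (+1, -2), (-1, +0), (-5, -5), (+1, -3); they repeat the 4-cycle [(-5, -5), (+1, -3), (+1, -2), (-1, +0)].
step 11: apply (+1, -2) → x=-21, y=-32
step 12: apply (-1, +0) → x=-22, y=-32
step 13: apply (-5, -5) → x=-27, y=-37

x=-27, y=-37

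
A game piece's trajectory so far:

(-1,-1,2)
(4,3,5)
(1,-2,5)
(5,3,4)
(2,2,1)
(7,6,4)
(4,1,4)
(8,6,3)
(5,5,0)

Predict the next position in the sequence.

(10,9,3)

Differencing gives (+5,+4,+3), (-3,-5,+0), (+4,+5,-1), (-3,-1,-3), (+5,+4,+3), (-3,-5,+0), (+4,+5,-1), (-3,-1,-3). This is the pattern (+5,+4,+3), (-3,-5,+0), (+4,+5,-1), (-3,-1,-3) repeated.
step 9: apply (+5,+4,+3) → (10,9,3)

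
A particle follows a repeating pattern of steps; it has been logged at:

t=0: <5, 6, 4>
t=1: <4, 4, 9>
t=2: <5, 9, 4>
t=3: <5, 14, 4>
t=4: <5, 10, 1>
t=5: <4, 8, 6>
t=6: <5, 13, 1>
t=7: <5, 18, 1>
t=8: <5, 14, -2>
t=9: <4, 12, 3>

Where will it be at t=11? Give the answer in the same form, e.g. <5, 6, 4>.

Differencing gives <-1, -2, +5>, <+1, +5, -5>, <+0, +5, +0>, <+0, -4, -3>, <-1, -2, +5>, <+1, +5, -5>, <+0, +5, +0>, <+0, -4, -3>, <-1, -2, +5>. This is the pattern <-1, -2, +5>, <+1, +5, -5>, <+0, +5, +0>, <+0, -4, -3> repeated.
step 10: apply <+1, +5, -5> → <5, 17, -2>
step 11: apply <+0, +5, +0> → <5, 22, -2>

<5, 22, -2>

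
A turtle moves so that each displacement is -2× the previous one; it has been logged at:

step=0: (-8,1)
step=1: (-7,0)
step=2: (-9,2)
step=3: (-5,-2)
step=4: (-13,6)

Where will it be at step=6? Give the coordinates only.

(-29,22)

Step-to-step displacements: (+1,-1), (-2,+2), (+4,-4), (-8,+8); each is -2× the previous.
step 5: (-13,6) + (+16,-16) → (3,-10)
step 6: (3,-10) + (-32,+32) → (-29,22)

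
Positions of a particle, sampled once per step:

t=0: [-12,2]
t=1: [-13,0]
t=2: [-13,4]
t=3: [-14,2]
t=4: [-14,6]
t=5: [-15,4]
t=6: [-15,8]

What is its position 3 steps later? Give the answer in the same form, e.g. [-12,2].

[-17,8]

Differencing gives [-1,-2], [+0,+4], [-1,-2], [+0,+4], [-1,-2], [+0,+4]. This is the pattern [-1,-2], [+0,+4] repeated.
step 7: apply [-1,-2] → [-16,6]
step 8: apply [+0,+4] → [-16,10]
step 9: apply [-1,-2] → [-17,8]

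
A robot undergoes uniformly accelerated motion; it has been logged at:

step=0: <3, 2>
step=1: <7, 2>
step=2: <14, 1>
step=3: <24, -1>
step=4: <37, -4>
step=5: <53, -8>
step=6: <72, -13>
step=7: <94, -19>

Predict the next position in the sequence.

First differences are <+4, +0>, <+7, -1>, <+10, -2>, <+13, -3>, <+16, -4>, <+19, -5>, <+22, -6>; their common second difference is <+3, -1> (constant acceleration).
step 8: <94, -19> + <+25, -7> → <119, -26>

<119, -26>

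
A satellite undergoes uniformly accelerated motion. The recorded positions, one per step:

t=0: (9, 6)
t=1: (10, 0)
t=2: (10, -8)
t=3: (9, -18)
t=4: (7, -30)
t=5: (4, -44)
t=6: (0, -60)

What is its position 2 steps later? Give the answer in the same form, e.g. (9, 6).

(-11, -98)

Successive displacements: (+1, -6), (+0, -8), (-1, -10), (-2, -12), (-3, -14), (-4, -16) — each changes by (-1, -2).
step 7: (0, -60) + (-5, -18) → (-5, -78)
step 8: (-5, -78) + (-6, -20) → (-11, -98)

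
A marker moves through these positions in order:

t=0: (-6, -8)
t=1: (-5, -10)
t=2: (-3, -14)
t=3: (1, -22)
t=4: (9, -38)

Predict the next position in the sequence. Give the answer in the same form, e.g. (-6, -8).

(25, -70)

Consecutive displacements (+1, -2), (+2, -4), (+4, -8), (+8, -16) scale by a factor of 2 each step.
step 5: (9, -38) + (+16, -32) → (25, -70)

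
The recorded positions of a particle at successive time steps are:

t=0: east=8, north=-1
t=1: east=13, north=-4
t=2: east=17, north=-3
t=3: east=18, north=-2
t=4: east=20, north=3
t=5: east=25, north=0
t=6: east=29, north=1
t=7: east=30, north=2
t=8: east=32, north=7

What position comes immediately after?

The moves between consecutive positions are (+5, -3), (+4, +1), (+1, +1), (+2, +5), (+5, -3), (+4, +1), (+1, +1), (+2, +5); they repeat the 4-cycle [(+5, -3), (+4, +1), (+1, +1), (+2, +5)].
step 9: apply (+5, -3) → east=37, north=4

east=37, north=4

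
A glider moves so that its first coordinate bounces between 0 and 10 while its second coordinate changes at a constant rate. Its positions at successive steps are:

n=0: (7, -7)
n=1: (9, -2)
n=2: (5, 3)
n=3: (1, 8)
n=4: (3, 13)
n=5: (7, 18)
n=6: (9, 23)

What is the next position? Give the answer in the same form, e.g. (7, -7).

(5, 28)

The first coordinate travels 4 per step and bounces off the walls at 0 and 10.
  step 7: 9 → 5
The second coordinate changes by +5 each step: at step 7 it is 28.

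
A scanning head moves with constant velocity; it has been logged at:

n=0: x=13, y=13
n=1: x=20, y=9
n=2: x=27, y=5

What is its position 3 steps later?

Constant displacement of (+7, -4) per step.
step 3: x=27, y=5 + (+7, -4) → x=34, y=1
step 4: x=34, y=1 + (+7, -4) → x=41, y=-3
step 5: x=41, y=-3 + (+7, -4) → x=48, y=-7

x=48, y=-7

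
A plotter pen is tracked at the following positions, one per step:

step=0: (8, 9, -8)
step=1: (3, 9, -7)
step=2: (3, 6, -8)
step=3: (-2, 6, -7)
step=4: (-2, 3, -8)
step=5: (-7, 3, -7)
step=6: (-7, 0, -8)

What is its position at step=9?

Differencing gives (-5, +0, +1), (+0, -3, -1), (-5, +0, +1), (+0, -3, -1), (-5, +0, +1), (+0, -3, -1). This is the pattern (-5, +0, +1), (+0, -3, -1) repeated.
step 7: apply (-5, +0, +1) → (-12, 0, -7)
step 8: apply (+0, -3, -1) → (-12, -3, -8)
step 9: apply (-5, +0, +1) → (-17, -3, -7)

(-17, -3, -7)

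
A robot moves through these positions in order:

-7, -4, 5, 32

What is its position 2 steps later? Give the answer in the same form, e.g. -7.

Step-to-step displacements: +3, +9, +27; each is 3× the previous.
step 4: 32 + 81 → 113
step 5: 113 + 243 → 356

356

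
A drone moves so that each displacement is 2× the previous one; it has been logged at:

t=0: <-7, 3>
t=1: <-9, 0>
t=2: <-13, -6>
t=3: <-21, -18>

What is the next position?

<-37, -42>

Consecutive displacements <-2, -3>, <-4, -6>, <-8, -12> scale by a factor of 2 each step.
step 4: <-21, -18> + <-16, -24> → <-37, -42>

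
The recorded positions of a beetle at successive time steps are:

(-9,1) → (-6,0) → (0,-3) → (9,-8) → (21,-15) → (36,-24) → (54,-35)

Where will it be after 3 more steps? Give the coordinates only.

Taking differences between consecutive positions: (+3,-1), (+6,-3), (+9,-5), (+12,-7), (+15,-9), (+18,-11). These grow by (+3,-2) each step.
step 7: (54,-35) + (+21,-13) → (75,-48)
step 8: (75,-48) + (+24,-15) → (99,-63)
step 9: (99,-63) + (+27,-17) → (126,-80)

(126,-80)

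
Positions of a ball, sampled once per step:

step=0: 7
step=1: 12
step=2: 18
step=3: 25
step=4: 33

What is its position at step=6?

52

First differences are +5, +6, +7, +8; their common second difference is +1 (constant acceleration).
step 5: 33 + 9 → 42
step 6: 42 + 10 → 52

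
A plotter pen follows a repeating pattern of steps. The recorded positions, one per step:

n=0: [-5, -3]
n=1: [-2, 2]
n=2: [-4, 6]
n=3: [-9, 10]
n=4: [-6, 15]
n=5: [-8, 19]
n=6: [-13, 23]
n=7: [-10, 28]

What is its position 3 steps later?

Differencing gives [+3, +5], [-2, +4], [-5, +4], [+3, +5], [-2, +4], [-5, +4], [+3, +5]. This is the pattern [+3, +5], [-2, +4], [-5, +4] repeated.
step 8: apply [-2, +4] → [-12, 32]
step 9: apply [-5, +4] → [-17, 36]
step 10: apply [+3, +5] → [-14, 41]

[-14, 41]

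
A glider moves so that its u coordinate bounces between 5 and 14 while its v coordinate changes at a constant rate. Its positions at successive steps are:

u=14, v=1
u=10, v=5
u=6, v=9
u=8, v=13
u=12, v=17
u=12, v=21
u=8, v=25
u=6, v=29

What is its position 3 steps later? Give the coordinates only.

The u coordinate reflects between 5 and 14, moving 4 per step.
  step 8: 6 → 10
  step 9: 10 → 14
  step 10: 14 → 10
The v coordinate changes by +4 each step: at step 10 it is 41.

u=10, v=41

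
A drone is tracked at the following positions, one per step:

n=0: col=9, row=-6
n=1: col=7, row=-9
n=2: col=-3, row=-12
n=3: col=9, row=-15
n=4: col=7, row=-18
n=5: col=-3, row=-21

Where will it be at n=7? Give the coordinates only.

col=7, row=-27

The col coordinate repeats the cycle [9, 7, -3] with period 3; step 7 mod 3 = 1, giving 7.
The row coordinate changes by -3 each step, so at step 7 it is -6 + 7·(-3) = -27.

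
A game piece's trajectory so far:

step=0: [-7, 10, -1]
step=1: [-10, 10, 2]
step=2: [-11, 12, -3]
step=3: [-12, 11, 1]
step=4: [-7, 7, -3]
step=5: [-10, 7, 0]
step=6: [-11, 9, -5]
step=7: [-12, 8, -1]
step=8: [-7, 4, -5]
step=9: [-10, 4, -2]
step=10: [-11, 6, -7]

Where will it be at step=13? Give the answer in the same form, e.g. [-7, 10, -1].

Differencing gives [-3, +0, +3], [-1, +2, -5], [-1, -1, +4], [+5, -4, -4], [-3, +0, +3], [-1, +2, -5], [-1, -1, +4], [+5, -4, -4], [-3, +0, +3], [-1, +2, -5]. This is the pattern [-3, +0, +3], [-1, +2, -5], [-1, -1, +4], [+5, -4, -4] repeated.
step 11: apply [-1, -1, +4] → [-12, 5, -3]
step 12: apply [+5, -4, -4] → [-7, 1, -7]
step 13: apply [-3, +0, +3] → [-10, 1, -4]

[-10, 1, -4]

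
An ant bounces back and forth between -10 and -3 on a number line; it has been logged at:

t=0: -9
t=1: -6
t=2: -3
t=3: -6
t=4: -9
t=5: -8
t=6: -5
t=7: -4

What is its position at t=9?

The value reflects between -10 and -3, moving 3 per step.
  step 8: -4 → -7
  step 9: -7 → -10

-10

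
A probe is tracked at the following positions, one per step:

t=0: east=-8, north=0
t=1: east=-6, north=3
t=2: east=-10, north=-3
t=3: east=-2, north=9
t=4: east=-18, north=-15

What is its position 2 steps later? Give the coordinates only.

east=-50, north=-63

Step-to-step displacements: (+2, +3), (-4, -6), (+8, +12), (-16, -24); each is -2× the previous.
step 5: east=-18, north=-15 + (+32, +48) → east=14, north=33
step 6: east=14, north=33 + (-64, -96) → east=-50, north=-63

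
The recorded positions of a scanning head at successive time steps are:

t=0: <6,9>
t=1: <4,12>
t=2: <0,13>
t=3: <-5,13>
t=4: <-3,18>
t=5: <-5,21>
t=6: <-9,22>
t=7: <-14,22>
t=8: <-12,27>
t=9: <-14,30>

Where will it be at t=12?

<-21,36>

Differencing gives <-2,+3>, <-4,+1>, <-5,+0>, <+2,+5>, <-2,+3>, <-4,+1>, <-5,+0>, <+2,+5>, <-2,+3>. This is the pattern <-2,+3>, <-4,+1>, <-5,+0>, <+2,+5> repeated.
step 10: apply <-4,+1> → <-18,31>
step 11: apply <-5,+0> → <-23,31>
step 12: apply <+2,+5> → <-21,36>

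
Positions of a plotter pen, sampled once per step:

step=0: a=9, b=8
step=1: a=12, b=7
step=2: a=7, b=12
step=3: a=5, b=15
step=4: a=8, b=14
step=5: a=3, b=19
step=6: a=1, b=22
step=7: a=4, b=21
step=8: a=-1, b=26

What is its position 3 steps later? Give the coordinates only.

a=-5, b=33

The moves between consecutive positions are (+3, -1), (-5, +5), (-2, +3), (+3, -1), (-5, +5), (-2, +3), (+3, -1), (-5, +5); they repeat the 3-cycle [(+3, -1), (-5, +5), (-2, +3)].
step 9: apply (-2, +3) → a=-3, b=29
step 10: apply (+3, -1) → a=0, b=28
step 11: apply (-5, +5) → a=-5, b=33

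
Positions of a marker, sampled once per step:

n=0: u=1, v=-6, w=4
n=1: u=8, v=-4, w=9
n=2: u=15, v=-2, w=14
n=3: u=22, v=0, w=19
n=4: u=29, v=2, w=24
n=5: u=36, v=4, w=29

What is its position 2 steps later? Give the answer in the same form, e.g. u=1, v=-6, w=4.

Each step adds (+7, +2, +5) to the position.
step 6: u=36, v=4, w=29 + (+7, +2, +5) → u=43, v=6, w=34
step 7: u=43, v=6, w=34 + (+7, +2, +5) → u=50, v=8, w=39

u=50, v=8, w=39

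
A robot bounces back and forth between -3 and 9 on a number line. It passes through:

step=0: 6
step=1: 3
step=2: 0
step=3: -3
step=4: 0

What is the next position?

3

The value travels 3 per step and bounces off the walls at -3 and 9.
  step 5: 0 → 3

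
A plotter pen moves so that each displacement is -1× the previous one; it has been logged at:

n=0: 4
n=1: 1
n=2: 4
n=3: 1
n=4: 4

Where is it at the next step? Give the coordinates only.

1

Step-to-step displacements: -3, +3, -3, +3; each is -1× the previous.
step 5: 4 − 3 → 1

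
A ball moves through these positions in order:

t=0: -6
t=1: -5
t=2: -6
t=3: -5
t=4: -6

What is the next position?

-5

The jumps are +1, -1, +1, -1 — a geometric progression with ratio -1.
step 5: -6 + 1 → -5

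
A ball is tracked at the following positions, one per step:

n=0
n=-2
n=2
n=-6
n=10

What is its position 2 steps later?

n=42

The jumps are -2, +4, -8, +16 — a geometric progression with ratio -2.
step 5: 10 − 32 → n=-22
step 6: -22 + 64 → n=42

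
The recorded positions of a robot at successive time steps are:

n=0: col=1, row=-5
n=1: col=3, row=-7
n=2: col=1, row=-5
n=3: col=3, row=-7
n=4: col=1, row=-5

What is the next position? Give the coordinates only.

col=3, row=-7

The jumps are (+2, -2), (-2, +2), (+2, -2), (-2, +2) — a geometric progression with ratio -1.
step 5: col=1, row=-5 + (+2, -2) → col=3, row=-7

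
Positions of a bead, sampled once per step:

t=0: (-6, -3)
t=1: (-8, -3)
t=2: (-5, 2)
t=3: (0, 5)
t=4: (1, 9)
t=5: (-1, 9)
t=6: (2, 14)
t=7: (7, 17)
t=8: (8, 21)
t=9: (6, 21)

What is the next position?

The moves between consecutive positions are (-2, +0), (+3, +5), (+5, +3), (+1, +4), (-2, +0), (+3, +5), (+5, +3), (+1, +4), (-2, +0); they repeat the 4-cycle [(-2, +0), (+3, +5), (+5, +3), (+1, +4)].
step 10: apply (+3, +5) → (9, 26)

(9, 26)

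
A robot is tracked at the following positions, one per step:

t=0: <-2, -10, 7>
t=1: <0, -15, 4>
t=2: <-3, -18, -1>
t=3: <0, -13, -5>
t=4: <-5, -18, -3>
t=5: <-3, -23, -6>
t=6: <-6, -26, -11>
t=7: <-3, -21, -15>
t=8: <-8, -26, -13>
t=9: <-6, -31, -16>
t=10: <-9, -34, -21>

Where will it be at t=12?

<-11, -34, -23>

Differencing gives <+2, -5, -3>, <-3, -3, -5>, <+3, +5, -4>, <-5, -5, +2>, <+2, -5, -3>, <-3, -3, -5>, <+3, +5, -4>, <-5, -5, +2>, <+2, -5, -3>, <-3, -3, -5>. This is the pattern <+2, -5, -3>, <-3, -3, -5>, <+3, +5, -4>, <-5, -5, +2> repeated.
step 11: apply <+3, +5, -4> → <-6, -29, -25>
step 12: apply <-5, -5, +2> → <-11, -34, -23>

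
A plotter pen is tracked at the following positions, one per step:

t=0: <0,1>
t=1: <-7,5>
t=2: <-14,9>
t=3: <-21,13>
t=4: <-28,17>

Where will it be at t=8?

<-56,33>

Constant displacement of <-7,+4> per step.
step 5: <-28,17> + <-7,+4> → <-35,21>
step 6: <-35,21> + <-7,+4> → <-42,25>
step 7: <-42,25> + <-7,+4> → <-49,29>
step 8: <-49,29> + <-7,+4> → <-56,33>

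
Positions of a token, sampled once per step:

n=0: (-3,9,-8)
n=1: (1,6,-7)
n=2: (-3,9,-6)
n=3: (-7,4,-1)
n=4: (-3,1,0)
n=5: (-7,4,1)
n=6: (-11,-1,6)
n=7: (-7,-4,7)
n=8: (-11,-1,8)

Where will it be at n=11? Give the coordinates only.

Step-to-step displacements: (+4,-3,+1), (-4,+3,+1), (-4,-5,+5), (+4,-3,+1), (-4,+3,+1), (-4,-5,+5), (+4,-3,+1), (-4,+3,+1) — a repeating cycle of length 3.
step 9: apply (-4,-5,+5) → (-15,-6,13)
step 10: apply (+4,-3,+1) → (-11,-9,14)
step 11: apply (-4,+3,+1) → (-15,-6,15)

(-15,-6,15)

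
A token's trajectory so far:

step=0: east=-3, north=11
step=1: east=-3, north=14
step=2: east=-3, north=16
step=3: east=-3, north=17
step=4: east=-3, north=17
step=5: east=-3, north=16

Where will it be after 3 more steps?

east=-3, north=7

Successive displacements: (+0, +3), (+0, +2), (+0, +1), (+0, +0), (+0, -1) — each changes by (+0, -1).
step 6: east=-3, north=16 + (+0, -2) → east=-3, north=14
step 7: east=-3, north=14 + (+0, -3) → east=-3, north=11
step 8: east=-3, north=11 + (+0, -4) → east=-3, north=7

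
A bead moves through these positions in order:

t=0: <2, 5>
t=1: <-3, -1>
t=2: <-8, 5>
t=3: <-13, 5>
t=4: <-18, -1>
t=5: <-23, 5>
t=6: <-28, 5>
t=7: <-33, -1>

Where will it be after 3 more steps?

The first coordinate changes by -5 each step, so at step 10 it is 2 + 10·(-5) = -48.
The second coordinate repeats the cycle [5, -1, 5] with period 3; step 10 mod 3 = 1, giving -1.

<-48, -1>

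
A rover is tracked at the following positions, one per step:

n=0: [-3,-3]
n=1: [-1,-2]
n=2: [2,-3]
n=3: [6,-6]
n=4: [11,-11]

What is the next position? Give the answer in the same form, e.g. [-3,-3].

[17,-18]

Successive displacements: [+2,+1], [+3,-1], [+4,-3], [+5,-5] — each changes by [+1,-2].
step 5: [11,-11] + [+6,-7] → [17,-18]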